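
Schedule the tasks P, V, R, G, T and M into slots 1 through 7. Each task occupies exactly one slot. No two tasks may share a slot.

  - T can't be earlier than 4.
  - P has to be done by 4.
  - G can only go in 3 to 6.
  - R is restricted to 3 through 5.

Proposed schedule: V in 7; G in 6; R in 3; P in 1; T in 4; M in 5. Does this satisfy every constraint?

Valid

G can only go in 3 to 6 — holds.
No two tasks may share a slot — holds.
R is restricted to 3 through 5 — holds.
T can't be earlier than 4 — holds.
P has to be done by 4 — holds.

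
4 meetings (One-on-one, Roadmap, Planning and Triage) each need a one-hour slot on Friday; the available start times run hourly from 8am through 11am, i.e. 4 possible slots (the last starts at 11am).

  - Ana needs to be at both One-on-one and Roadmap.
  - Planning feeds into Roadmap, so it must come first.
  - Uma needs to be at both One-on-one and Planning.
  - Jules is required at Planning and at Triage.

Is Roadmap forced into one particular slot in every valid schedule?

Roadmap can be 9am (e.g. Planning -> 8am, Triage -> 9am, One-on-one -> 10am, Roadmap -> 9am) or 10am (e.g. Triage=9am; One-on-one=9am; Planning=8am; Roadmap=10am).

No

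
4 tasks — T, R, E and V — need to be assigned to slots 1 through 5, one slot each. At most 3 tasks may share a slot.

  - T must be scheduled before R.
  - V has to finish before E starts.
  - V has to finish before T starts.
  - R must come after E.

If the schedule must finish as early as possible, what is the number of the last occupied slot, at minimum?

slot 3

The precedence chain requires at least 3 distinct slots.
With at most 3 per slot and 4 tasks, at least 2 slots are needed.
3 works (last occupied slot: 3): for example T=2; V=1; E=2; R=3.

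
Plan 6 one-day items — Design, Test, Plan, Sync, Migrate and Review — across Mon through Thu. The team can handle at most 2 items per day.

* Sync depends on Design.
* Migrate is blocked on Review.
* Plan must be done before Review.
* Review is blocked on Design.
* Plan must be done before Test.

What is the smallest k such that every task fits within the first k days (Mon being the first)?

3 days

The precedence chain requires at least 3 distinct days.
With at most 2 per day and 6 tasks, at least 3 days are needed.
3 works (last occupied day: Wed): for example Plan=Mon, Sync=Wed, Migrate=Wed, Design=Mon, Review=Tue, Test=Tue.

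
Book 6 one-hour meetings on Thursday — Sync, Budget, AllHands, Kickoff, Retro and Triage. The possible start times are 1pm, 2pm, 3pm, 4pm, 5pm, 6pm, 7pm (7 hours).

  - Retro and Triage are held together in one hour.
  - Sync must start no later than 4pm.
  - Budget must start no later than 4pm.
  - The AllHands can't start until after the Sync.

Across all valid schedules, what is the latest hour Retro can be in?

Retro at 7pm is achievable: Budget=1pm; Retro=7pm; Sync=1pm; Triage=7pm; AllHands=2pm; Kickoff=1pm.

7pm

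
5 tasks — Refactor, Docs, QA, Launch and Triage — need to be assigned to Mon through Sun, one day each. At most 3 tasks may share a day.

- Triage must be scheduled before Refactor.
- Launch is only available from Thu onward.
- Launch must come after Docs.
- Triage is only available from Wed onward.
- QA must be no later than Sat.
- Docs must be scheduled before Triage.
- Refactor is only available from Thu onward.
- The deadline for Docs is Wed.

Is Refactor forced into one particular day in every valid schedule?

No

Refactor can be Thu (e.g. Refactor in Thu; Launch in Thu; QA in Mon; Docs in Mon; Triage in Wed) or Fri (e.g. Triage=Wed; Launch=Thu; QA=Mon; Docs=Mon; Refactor=Fri).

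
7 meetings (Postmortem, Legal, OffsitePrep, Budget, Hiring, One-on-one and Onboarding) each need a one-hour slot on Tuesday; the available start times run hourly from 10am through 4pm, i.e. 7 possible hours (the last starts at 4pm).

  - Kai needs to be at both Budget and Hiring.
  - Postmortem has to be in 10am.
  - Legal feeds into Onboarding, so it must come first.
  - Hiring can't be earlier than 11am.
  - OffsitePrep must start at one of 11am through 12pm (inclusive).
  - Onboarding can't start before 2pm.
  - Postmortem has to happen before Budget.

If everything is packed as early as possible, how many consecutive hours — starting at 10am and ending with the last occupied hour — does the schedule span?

The precedence chain requires at least 2 distinct hours.
Onboarding can't be placed before 2pm — that is hour 5 counting from 10am — so the schedule must run through at least 5 hours.
5 works (last occupied hour: 2pm): for example Hiring in 11am; Onboarding in 2pm; One-on-one in 10am; Budget in 12pm; Legal in 10am; Postmortem in 10am; OffsitePrep in 11am.

5 hours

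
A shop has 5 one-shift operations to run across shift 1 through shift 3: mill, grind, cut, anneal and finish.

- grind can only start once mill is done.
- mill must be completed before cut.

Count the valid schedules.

Splitting on mill: it can be shift 1 (36), shift 2 (9). Listing each branch's schedules as (grind, cut, anneal, finish) by shift number:
mill=shift 1: (2,2,1,1) (2,2,1,2) (2,2,1,3) (2,2,2,1) (2,2,2,2) (2,2,2,3) (2,2,3,1) (2,2,3,2) (2,2,3,3) (2,3,1,1) (2,3,1,2) (2,3,1,3) (2,3,2,1) (2,3,2,2) (2,3,2,3) (2,3,3,1) (2,3,3,2) (2,3,3,3) (3,2,1,1) (3,2,1,2) (3,2,1,3) (3,2,2,1) (3,2,2,2) (3,2,2,3) (3,2,3,1) (3,2,3,2) (3,2,3,3) (3,3,1,1) (3,3,1,2) (3,3,1,3) (3,3,2,1) (3,3,2,2) (3,3,2,3) (3,3,3,1) (3,3,3,2) (3,3,3,3) — 36.
mill=shift 2: (3,3,1,1) (3,3,1,2) (3,3,1,3) (3,3,2,1) (3,3,2,2) (3,3,2,3) (3,3,3,1) (3,3,3,2) (3,3,3,3) — 9.
Summing: 36 + 9 = 45.

45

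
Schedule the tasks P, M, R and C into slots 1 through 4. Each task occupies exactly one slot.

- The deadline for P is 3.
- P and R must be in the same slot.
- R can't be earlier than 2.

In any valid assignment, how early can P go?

P must be in the same slot as R, which can't be before 2, so P is at least 2; P's own window allows nothing later than 3.
P at 2 is achievable: M -> 1; C -> 1; R -> 2; P -> 2.

2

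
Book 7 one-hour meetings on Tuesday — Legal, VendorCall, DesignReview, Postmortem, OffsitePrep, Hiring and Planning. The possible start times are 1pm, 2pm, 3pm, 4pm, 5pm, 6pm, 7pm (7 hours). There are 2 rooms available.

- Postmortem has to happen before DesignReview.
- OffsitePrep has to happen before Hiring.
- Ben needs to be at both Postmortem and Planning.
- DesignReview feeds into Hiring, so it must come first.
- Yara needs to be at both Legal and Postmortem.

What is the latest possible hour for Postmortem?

5pm

Downstream work caps Postmortem at 5pm.
Postmortem at 5pm is achievable: Legal=1pm; Postmortem=5pm; Planning=2pm; VendorCall=2pm; Hiring=7pm; OffsitePrep=1pm; DesignReview=6pm.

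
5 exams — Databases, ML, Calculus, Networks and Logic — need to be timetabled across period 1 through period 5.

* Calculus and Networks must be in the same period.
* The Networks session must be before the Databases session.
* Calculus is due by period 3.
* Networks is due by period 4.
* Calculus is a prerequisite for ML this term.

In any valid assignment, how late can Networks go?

period 3

Networks's own window allows nothing later than period 4; Networks must be in the same period as Calculus, which can't be after period 3, so Networks is at most period 3.
Networks at period 3 is achievable: ML in period 4, Logic in period 1, Calculus in period 3, Databases in period 4, Networks in period 3.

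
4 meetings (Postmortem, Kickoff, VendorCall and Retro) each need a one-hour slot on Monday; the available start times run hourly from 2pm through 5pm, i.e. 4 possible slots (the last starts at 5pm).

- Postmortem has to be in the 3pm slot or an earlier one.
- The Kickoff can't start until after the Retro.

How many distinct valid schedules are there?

48

Splitting on Postmortem: it can be 2pm (24), 3pm (24). Listing each branch's schedules as (Kickoff, VendorCall, Retro):
Postmortem=2pm: (3pm,2pm,2pm) (3pm,3pm,2pm) (3pm,4pm,2pm) (3pm,5pm,2pm) (4pm,2pm,2pm) (4pm,2pm,3pm) (4pm,3pm,2pm) (4pm,3pm,3pm) (4pm,4pm,2pm) (4pm,4pm,3pm) (4pm,5pm,2pm) (4pm,5pm,3pm) (5pm,2pm,2pm) (5pm,2pm,3pm) (5pm,2pm,4pm) (5pm,3pm,2pm) (5pm,3pm,3pm) (5pm,3pm,4pm) (5pm,4pm,2pm) (5pm,4pm,3pm) (5pm,4pm,4pm) (5pm,5pm,2pm) (5pm,5pm,3pm) (5pm,5pm,4pm) — 24.
Postmortem=3pm: (3pm,2pm,2pm) (3pm,3pm,2pm) (3pm,4pm,2pm) (3pm,5pm,2pm) (4pm,2pm,2pm) (4pm,2pm,3pm) (4pm,3pm,2pm) (4pm,3pm,3pm) (4pm,4pm,2pm) (4pm,4pm,3pm) (4pm,5pm,2pm) (4pm,5pm,3pm) (5pm,2pm,2pm) (5pm,2pm,3pm) (5pm,2pm,4pm) (5pm,3pm,2pm) (5pm,3pm,3pm) (5pm,3pm,4pm) (5pm,4pm,2pm) (5pm,4pm,3pm) (5pm,4pm,4pm) (5pm,5pm,2pm) (5pm,5pm,3pm) (5pm,5pm,4pm) — 24.
Summing: 24 + 24 = 48.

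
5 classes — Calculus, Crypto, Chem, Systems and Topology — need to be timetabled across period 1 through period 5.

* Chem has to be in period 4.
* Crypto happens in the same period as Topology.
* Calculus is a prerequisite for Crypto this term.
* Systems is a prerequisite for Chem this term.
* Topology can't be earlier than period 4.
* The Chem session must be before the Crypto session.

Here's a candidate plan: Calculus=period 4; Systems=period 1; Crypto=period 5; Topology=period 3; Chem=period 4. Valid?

No — it violates: Crypto happens in the same period as Topology

Systems is a prerequisite for Chem this term — holds.
Topology can't be earlier than period 4 — violated.
Chem has to be in period 4 — holds.
Calculus is a prerequisite for Crypto this term — holds.
The Chem session must be before the Crypto session — holds.
Crypto happens in the same period as Topology — violated.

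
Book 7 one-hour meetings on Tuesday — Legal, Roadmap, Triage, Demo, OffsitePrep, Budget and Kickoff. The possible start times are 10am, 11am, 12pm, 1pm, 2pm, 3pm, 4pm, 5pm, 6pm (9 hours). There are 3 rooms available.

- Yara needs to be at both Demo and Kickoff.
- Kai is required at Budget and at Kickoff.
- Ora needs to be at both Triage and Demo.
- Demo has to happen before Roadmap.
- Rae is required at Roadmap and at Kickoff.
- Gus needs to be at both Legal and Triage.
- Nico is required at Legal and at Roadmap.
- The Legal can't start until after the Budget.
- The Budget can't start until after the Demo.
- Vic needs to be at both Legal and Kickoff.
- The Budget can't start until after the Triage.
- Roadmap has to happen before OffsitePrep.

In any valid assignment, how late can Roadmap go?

5pm

Precedence pushes Roadmap to at least 11am; downstream work caps Roadmap at 5pm.
Roadmap at 5pm is achievable: Budget -> 12pm, Triage -> 11am, Kickoff -> 11am, Legal -> 1pm, Demo -> 10am, Roadmap -> 5pm, OffsitePrep -> 6pm.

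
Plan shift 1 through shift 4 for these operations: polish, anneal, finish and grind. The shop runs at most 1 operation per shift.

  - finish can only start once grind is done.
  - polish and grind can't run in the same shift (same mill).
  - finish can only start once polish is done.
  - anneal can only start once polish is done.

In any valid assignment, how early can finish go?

Precedence pushes finish to at least shift 2.
finish at shift 3 is achievable: grind -> shift 2; anneal -> shift 4; finish -> shift 3; polish -> shift 1.
Nothing earlier works — the conflict and capacity constraints rule out every shift before shift 3.

shift 3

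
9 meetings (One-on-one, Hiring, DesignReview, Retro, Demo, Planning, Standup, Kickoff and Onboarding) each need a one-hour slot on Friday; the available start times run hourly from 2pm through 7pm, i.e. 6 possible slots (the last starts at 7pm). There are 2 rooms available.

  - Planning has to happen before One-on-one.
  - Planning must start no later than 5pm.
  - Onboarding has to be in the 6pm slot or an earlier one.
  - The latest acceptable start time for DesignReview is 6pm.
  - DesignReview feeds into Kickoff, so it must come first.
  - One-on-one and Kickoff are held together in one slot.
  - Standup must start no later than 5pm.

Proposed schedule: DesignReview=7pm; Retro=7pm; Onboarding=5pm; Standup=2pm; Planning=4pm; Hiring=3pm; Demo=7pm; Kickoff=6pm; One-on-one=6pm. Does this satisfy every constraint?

No. The latest acceptable start time for DesignReview is 6pm is not satisfied.

The latest acceptable start time for DesignReview is 6pm — violated.
Planning must start no later than 5pm — holds.
Standup must start no later than 5pm — holds.
There are 2 rooms available — violated.
DesignReview feeds into Kickoff, so it must come first — violated.
Onboarding has to be in the 6pm slot or an earlier one — holds.
Planning has to happen before One-on-one — holds.
One-on-one and Kickoff are held together in one slot — holds.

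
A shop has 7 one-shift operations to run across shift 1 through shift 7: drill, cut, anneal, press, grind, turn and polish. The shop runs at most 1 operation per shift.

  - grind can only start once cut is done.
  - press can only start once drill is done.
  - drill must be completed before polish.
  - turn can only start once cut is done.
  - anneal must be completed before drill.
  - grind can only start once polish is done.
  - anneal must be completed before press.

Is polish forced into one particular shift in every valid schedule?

No

polish can be shift 3 (e.g. press -> shift 5, cut -> shift 4, drill -> shift 2, anneal -> shift 1, polish -> shift 3, grind -> shift 6, turn -> shift 7) or shift 4 (e.g. anneal -> shift 1, grind -> shift 6, turn -> shift 7, press -> shift 5, drill -> shift 2, cut -> shift 3, polish -> shift 4).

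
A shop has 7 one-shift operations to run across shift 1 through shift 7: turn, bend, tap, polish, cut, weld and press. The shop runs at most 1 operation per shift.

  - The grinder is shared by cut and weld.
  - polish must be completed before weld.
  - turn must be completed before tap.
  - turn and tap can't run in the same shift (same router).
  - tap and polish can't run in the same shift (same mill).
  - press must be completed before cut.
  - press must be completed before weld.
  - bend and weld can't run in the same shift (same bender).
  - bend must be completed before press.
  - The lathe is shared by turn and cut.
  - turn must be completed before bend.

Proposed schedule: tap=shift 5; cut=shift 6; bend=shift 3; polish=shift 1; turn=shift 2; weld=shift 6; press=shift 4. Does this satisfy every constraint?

The lathe is shared by turn and cut — holds.
tap and polish can't run in the same shift (same mill) — holds.
turn and tap can't run in the same shift (same router) — holds.
turn must be completed before tap — holds.
press must be completed before weld — holds.
polish must be completed before weld — holds.
bend and weld can't run in the same shift (same bender) — holds.
The grinder is shared by cut and weld — violated.
bend must be completed before press — holds.
press must be completed before cut — holds.
turn must be completed before bend — holds.
The shop runs at most 1 operation per shift — violated.

No. The grinder is shared by cut and weld is not satisfied.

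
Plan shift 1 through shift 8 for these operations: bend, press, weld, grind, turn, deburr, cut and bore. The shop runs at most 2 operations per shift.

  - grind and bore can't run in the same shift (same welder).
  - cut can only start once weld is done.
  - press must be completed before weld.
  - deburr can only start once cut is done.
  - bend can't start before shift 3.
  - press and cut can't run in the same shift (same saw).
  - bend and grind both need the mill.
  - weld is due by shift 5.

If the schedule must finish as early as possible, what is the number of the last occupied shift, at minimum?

The precedence chain requires at least 4 distinct shifts.
With at most 2 per shift and 8 operations, at least 4 shifts are needed.
4 works (last occupied shift: shift 4): for example bore=shift 4; turn=shift 2; weld=shift 2; press=shift 1; bend=shift 3; grind=shift 1; deburr=shift 4; cut=shift 3.

shift 4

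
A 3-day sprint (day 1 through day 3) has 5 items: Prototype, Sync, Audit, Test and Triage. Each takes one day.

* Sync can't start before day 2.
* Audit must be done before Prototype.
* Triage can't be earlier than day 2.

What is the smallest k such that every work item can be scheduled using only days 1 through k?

The precedence chain requires at least 2 distinct days.
2 works (last occupied day: day 2): for example Prototype -> day 2; Audit -> day 1; Test -> day 1; Triage -> day 2; Sync -> day 2.

2 days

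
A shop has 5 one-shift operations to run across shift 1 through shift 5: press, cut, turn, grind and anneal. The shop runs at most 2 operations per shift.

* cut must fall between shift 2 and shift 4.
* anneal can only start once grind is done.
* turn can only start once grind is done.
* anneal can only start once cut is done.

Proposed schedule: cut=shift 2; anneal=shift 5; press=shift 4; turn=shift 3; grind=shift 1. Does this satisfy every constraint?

turn can only start once grind is done — holds.
cut must fall between shift 2 and shift 4 — holds.
anneal can only start once grind is done — holds.
anneal can only start once cut is done — holds.
The shop runs at most 2 operations per shift — holds.

Yes, all constraints hold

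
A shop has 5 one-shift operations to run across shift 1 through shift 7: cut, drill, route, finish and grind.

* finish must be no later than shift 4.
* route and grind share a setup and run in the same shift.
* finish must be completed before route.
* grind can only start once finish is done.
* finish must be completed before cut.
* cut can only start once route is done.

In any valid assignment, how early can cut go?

shift 3

Precedence pushes cut to at least shift 3.
cut at shift 3 is achievable: route -> shift 2; grind -> shift 2; drill -> shift 1; cut -> shift 3; finish -> shift 1.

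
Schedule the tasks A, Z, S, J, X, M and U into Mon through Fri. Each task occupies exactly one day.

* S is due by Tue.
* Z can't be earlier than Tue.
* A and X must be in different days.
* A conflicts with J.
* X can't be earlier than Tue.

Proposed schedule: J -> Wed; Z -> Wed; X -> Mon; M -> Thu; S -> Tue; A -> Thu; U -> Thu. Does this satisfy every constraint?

Invalid. X can't be earlier than Tue.

S is due by Tue — holds.
A and X must be in different days — holds.
X can't be earlier than Tue — violated.
A conflicts with J — holds.
Z can't be earlier than Tue — holds.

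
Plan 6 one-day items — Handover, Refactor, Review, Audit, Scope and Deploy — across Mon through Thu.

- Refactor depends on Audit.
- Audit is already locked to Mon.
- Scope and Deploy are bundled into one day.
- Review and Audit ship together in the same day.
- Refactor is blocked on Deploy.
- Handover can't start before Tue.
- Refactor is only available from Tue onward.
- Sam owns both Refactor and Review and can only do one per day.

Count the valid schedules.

18

Splitting on Handover: it can be Tue (6), Wed (6), Thu (6). Listing each branch's schedules as (Refactor, Review, Audit, Scope, Deploy):
Handover=Tue: (Tue,Mon,Mon,Mon,Mon) (Wed,Mon,Mon,Mon,Mon) (Wed,Mon,Mon,Tue,Tue) (Thu,Mon,Mon,Mon,Mon) (Thu,Mon,Mon,Tue,Tue) (Thu,Mon,Mon,Wed,Wed) — 6.
Handover=Wed: (Tue,Mon,Mon,Mon,Mon) (Wed,Mon,Mon,Mon,Mon) (Wed,Mon,Mon,Tue,Tue) (Thu,Mon,Mon,Mon,Mon) (Thu,Mon,Mon,Tue,Tue) (Thu,Mon,Mon,Wed,Wed) — 6.
Handover=Thu: (Tue,Mon,Mon,Mon,Mon) (Wed,Mon,Mon,Mon,Mon) (Wed,Mon,Mon,Tue,Tue) (Thu,Mon,Mon,Mon,Mon) (Thu,Mon,Mon,Tue,Tue) (Thu,Mon,Mon,Wed,Wed) — 6.
Summing: 6 + 6 + 6 = 18.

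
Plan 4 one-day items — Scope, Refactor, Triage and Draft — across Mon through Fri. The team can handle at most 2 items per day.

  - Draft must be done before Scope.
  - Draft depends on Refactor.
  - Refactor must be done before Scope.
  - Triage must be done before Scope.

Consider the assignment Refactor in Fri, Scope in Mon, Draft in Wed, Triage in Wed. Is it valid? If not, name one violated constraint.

No. Refactor must be done before Scope is not satisfied.

Draft depends on Refactor — violated.
Refactor must be done before Scope — violated.
Triage must be done before Scope — violated.
Draft must be done before Scope — violated.
The team can handle at most 2 items per day — holds.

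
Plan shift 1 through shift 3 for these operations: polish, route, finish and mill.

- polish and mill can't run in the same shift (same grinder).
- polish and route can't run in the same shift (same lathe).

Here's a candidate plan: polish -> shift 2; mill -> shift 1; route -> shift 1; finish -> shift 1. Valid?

polish and mill can't run in the same shift (same grinder) — holds.
polish and route can't run in the same shift (same lathe) — holds.

Valid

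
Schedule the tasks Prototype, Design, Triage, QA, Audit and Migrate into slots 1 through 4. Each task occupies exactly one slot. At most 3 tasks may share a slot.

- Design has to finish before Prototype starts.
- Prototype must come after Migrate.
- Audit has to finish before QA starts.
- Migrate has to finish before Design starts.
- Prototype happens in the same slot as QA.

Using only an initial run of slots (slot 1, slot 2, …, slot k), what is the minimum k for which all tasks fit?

The precedence chain requires at least 3 distinct slots.
With at most 3 per slot and 6 tasks, at least 2 slots are needed.
3 works (last occupied slot: 3): for example QA=3, Migrate=1, Design=2, Audit=1, Triage=1, Prototype=3.

3 slots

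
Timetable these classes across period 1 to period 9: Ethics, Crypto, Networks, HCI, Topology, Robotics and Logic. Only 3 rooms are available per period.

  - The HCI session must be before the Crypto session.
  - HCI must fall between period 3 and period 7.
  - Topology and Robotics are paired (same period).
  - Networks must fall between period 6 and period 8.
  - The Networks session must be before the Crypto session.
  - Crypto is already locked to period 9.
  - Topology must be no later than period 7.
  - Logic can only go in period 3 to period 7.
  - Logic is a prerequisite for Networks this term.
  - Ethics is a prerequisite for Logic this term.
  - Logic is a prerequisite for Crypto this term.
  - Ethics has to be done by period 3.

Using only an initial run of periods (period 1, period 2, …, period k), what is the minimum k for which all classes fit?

The precedence chain requires at least 4 distinct periods.
With at most 3 per period and 7 classes, at least 3 periods are needed.
Crypto can't be placed before period 9, so the schedule must run through at least period 9.
9 works (last occupied period: period 9): for example Robotics -> period 1, HCI -> period 3, Ethics -> period 1, Topology -> period 1, Networks -> period 6, Logic -> period 3, Crypto -> period 9.

9 periods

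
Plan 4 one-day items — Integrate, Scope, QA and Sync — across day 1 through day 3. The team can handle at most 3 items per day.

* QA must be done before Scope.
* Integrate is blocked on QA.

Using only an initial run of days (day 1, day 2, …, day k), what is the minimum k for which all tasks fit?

The precedence chain requires at least 2 distinct days.
With at most 3 per day and 4 tasks, at least 2 days are needed.
2 works (last occupied day: day 2): for example Sync -> day 1; Scope -> day 2; Integrate -> day 2; QA -> day 1.

2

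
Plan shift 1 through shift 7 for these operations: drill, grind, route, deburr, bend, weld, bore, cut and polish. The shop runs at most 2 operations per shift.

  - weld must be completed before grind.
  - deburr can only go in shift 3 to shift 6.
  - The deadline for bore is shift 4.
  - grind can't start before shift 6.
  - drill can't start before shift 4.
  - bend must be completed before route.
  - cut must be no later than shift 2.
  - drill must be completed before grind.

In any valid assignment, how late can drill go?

shift 6

Drill is available from shift 4; downstream work caps drill at shift 6.
drill at shift 6 is achievable: weld -> shift 2; bend -> shift 2; bore -> shift 1; deburr -> shift 3; grind -> shift 7; drill -> shift 6; cut -> shift 1; polish -> shift 4; route -> shift 3.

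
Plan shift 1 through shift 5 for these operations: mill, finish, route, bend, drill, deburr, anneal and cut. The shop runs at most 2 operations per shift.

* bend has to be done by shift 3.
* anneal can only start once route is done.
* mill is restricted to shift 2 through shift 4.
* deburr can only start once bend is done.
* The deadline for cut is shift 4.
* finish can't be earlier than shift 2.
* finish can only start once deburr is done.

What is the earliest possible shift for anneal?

shift 2

Precedence pushes anneal to at least shift 2.
anneal at shift 2 is achievable: route in shift 1; cut in shift 3; drill in shift 4; mill in shift 2; anneal in shift 2; deburr in shift 3; bend in shift 1; finish in shift 4.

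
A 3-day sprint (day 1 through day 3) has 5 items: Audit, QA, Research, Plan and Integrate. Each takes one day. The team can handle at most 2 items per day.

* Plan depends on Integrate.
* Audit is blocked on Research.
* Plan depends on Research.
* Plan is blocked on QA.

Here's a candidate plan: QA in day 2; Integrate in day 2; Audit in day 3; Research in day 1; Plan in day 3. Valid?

Yes

Audit is blocked on Research — holds.
The team can handle at most 2 items per day — holds.
Plan is blocked on QA — holds.
Plan depends on Integrate — holds.
Plan depends on Research — holds.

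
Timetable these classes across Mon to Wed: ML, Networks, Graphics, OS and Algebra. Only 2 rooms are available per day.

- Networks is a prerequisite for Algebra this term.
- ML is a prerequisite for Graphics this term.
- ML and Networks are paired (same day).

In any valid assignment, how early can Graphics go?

Precedence pushes Graphics to at least Tue.
Graphics at Tue is achievable: ML=Mon, Algebra=Tue, Graphics=Tue, OS=Wed, Networks=Mon.

Tue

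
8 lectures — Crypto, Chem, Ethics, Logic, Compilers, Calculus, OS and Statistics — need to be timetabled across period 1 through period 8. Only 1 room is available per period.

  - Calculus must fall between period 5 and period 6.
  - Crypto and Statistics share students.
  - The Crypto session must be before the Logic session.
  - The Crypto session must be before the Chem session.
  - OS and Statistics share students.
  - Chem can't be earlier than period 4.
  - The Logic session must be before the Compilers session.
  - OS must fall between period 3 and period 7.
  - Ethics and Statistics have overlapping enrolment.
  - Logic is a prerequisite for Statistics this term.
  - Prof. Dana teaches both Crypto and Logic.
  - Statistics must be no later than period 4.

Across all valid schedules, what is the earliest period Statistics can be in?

Precedence pushes Statistics to at least period 3; Statistics's own window allows nothing later than period 4.
Statistics at period 3 is achievable: Calculus in period 5, Statistics in period 3, Compilers in period 7, Ethics in period 8, Chem in period 4, Crypto in period 1, OS in period 6, Logic in period 2.

period 3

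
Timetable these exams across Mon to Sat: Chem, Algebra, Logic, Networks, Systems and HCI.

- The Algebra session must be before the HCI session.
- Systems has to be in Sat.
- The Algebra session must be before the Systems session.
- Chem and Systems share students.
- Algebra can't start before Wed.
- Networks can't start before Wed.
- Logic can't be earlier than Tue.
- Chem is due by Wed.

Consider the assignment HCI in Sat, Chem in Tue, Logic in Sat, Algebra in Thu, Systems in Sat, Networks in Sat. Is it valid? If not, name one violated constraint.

Yes

Logic can't be earlier than Tue — holds.
Networks can't start before Wed — holds.
Algebra can't start before Wed — holds.
The Algebra session must be before the HCI session — holds.
Chem is due by Wed — holds.
Systems has to be in Sat — holds.
The Algebra session must be before the Systems session — holds.
Chem and Systems share students — holds.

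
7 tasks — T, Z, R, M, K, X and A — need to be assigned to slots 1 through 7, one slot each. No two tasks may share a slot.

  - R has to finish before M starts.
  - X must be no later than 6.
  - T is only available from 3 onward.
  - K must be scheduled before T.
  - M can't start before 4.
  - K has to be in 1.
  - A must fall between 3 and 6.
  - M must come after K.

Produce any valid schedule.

M=4, K=1, A=3, Z=7, X=6, T=5, R=2

Checking: R(2) before M(4); K(1) before T(5); K(1) before M(4); A=3 in [3,6]; M=4 in [4,7]; T=5 in [3,7]; X=6 in [1,6]; K=1 in [1,1]; max 1 per slot (cap 1).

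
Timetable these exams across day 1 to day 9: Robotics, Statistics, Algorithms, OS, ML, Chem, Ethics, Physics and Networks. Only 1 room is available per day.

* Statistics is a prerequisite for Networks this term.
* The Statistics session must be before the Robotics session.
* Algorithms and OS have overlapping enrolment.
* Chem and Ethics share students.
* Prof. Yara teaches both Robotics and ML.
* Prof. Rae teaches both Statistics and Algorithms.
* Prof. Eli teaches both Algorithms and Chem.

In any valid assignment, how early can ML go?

ML at day 1 is achievable: Algorithms -> day 5, Ethics -> day 8, Networks -> day 4, OS -> day 6, Physics -> day 9, Robotics -> day 3, Chem -> day 7, Statistics -> day 2, ML -> day 1.

day 1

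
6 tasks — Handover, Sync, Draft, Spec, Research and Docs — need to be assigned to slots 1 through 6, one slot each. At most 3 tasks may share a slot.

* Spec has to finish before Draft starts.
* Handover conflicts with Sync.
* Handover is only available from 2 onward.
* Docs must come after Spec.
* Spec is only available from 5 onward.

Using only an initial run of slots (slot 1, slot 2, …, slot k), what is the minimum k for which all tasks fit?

6

The precedence chain requires at least 2 distinct slots.
With at most 3 per slot and 6 tasks, at least 2 slots are needed.
Propagating the time windows through the other constraints, Draft can't land before 6, so the schedule must run through at least slot 6.
6 works (last occupied slot: 6): for example Handover -> 2, Spec -> 5, Research -> 1, Sync -> 1, Draft -> 6, Docs -> 6.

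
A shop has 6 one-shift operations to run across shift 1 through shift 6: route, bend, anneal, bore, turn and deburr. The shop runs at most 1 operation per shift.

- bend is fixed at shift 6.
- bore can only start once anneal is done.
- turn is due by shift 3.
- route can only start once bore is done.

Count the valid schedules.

12

Splitting on route: it can be shift 4 (3), shift 5 (9). Listing each branch's schedules as (bend, anneal, bore, turn, deburr) by shift number:
route=shift 4: (6,1,2,3,5) (6,1,3,2,5) (6,2,3,1,5) — 3.
route=shift 5: (6,1,2,3,4) (6,1,3,2,4) (6,1,4,2,3) (6,1,4,3,2) (6,2,3,1,4) (6,2,4,1,3) (6,2,4,3,1) (6,3,4,1,2) (6,3,4,2,1) — 9.
Summing: 3 + 9 = 12.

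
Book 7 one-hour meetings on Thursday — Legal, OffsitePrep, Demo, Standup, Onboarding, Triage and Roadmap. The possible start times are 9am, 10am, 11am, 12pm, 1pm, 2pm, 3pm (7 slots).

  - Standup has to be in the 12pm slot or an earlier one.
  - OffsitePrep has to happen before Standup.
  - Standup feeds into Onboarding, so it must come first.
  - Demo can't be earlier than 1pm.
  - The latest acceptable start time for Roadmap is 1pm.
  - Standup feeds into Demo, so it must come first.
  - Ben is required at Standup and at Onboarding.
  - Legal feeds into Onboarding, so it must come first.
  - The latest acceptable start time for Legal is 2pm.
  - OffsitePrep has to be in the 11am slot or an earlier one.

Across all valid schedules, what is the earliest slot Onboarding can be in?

Precedence pushes Onboarding to at least 11am.
Onboarding at 11am is achievable: Demo -> 1pm, OffsitePrep -> 9am, Triage -> 9am, Roadmap -> 9am, Onboarding -> 11am, Standup -> 10am, Legal -> 9am.

11am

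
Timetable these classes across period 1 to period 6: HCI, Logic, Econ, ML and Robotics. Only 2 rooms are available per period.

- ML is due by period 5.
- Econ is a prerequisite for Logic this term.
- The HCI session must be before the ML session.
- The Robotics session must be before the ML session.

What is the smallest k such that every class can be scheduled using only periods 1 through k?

The precedence chain requires at least 2 distinct periods.
With at most 2 per period and 5 classes, at least 3 periods are needed.
3 works (last occupied period: period 3): for example Logic in period 3, ML in period 2, HCI in period 1, Econ in period 2, Robotics in period 1.

3 periods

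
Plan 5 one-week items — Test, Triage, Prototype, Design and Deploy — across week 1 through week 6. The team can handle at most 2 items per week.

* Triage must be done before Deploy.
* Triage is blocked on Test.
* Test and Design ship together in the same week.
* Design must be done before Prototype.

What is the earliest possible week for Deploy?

week 3

Precedence pushes Deploy to at least week 3.
Deploy at week 3 is achievable: Triage=week 2; Prototype=week 2; Test=week 1; Deploy=week 3; Design=week 1.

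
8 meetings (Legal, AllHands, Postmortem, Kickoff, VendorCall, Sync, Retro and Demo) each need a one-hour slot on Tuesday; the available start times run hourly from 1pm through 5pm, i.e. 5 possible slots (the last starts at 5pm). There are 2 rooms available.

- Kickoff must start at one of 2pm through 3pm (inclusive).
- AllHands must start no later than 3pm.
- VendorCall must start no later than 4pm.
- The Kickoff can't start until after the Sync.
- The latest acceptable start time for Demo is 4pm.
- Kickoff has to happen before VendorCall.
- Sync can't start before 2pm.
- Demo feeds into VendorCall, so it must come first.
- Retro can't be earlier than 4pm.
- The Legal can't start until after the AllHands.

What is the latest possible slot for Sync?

Sync is available from 2pm; downstream work caps Sync at 2pm.
Sync at 2pm is achievable: Demo in 1pm; Retro in 4pm; Sync in 2pm; Kickoff in 3pm; Legal in 2pm; VendorCall in 4pm; AllHands in 1pm; Postmortem in 3pm.

2pm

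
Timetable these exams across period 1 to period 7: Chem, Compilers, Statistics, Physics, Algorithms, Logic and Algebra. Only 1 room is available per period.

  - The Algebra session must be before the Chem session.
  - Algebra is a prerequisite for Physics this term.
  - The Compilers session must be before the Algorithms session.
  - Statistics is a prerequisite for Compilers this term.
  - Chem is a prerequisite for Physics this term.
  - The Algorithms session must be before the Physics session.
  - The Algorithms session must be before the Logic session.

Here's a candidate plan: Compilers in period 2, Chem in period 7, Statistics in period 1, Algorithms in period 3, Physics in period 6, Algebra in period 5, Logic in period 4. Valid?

Chem is a prerequisite for Physics this term — violated.
The Algorithms session must be before the Physics session — holds.
Statistics is a prerequisite for Compilers this term — holds.
The Algorithms session must be before the Logic session — holds.
Algebra is a prerequisite for Physics this term — holds.
The Algebra session must be before the Chem session — holds.
Only 1 room is available per period — holds.
The Compilers session must be before the Algorithms session — holds.

No — it violates: Chem is a prerequisite for Physics this term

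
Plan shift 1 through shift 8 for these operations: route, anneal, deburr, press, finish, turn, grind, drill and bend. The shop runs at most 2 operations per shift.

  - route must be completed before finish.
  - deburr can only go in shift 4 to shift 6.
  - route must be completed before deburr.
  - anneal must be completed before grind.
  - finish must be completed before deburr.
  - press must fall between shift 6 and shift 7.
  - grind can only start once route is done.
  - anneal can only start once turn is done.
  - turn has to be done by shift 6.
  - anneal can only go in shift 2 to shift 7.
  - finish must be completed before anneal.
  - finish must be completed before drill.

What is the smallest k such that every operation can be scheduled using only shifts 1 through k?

The precedence chain requires at least 4 distinct shifts.
With at most 2 per shift and 9 operations, at least 5 shifts are needed.
press can't be placed before shift 6, so the schedule must run through at least shift 6.
6 works (last occupied shift: shift 6): for example turn -> shift 1, grind -> shift 4, bend -> shift 2, deburr -> shift 4, drill -> shift 3, finish -> shift 2, press -> shift 6, anneal -> shift 3, route -> shift 1.

6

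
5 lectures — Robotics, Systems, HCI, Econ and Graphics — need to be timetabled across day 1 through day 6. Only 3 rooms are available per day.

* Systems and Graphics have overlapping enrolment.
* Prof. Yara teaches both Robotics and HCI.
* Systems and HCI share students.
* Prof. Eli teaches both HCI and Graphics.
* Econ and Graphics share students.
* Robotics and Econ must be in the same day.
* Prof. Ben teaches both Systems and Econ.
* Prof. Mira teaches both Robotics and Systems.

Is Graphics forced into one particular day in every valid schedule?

No

Graphics can be day 1 (e.g. Robotics -> day 2, Systems -> day 3, Econ -> day 2, Graphics -> day 1, HCI -> day 4) or day 2 (e.g. Systems -> day 3, Econ -> day 1, HCI -> day 4, Robotics -> day 1, Graphics -> day 2).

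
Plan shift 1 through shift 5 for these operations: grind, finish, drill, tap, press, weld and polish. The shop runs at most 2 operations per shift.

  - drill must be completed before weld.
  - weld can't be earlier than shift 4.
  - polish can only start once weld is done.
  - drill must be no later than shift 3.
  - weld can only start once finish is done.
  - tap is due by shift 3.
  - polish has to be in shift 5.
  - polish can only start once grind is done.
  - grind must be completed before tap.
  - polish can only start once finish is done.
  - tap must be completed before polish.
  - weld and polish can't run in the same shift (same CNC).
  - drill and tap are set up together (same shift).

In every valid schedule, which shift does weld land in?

shift 4

weld's window is shift 4–shift 5.
polish is fixed at shift 5, and weld can't share a shift with polish.
So weld must be shift 4.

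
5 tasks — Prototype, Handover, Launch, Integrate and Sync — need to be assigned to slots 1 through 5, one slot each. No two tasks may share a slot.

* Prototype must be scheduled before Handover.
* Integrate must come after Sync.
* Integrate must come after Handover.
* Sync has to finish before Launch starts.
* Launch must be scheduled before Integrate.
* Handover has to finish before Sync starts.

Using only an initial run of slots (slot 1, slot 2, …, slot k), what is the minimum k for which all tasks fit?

The precedence chain requires at least 5 distinct slots.
With at most 1 per slot and 5 tasks, at least 5 slots are needed.
5 works (last occupied slot: 5): for example Integrate=5; Sync=3; Launch=4; Prototype=1; Handover=2.

5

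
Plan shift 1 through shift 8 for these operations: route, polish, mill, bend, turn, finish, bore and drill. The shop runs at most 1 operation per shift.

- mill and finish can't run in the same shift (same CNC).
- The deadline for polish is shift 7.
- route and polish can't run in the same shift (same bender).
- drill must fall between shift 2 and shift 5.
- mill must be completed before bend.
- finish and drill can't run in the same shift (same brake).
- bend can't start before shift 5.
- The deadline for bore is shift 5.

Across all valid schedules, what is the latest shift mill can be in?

shift 7

Downstream work caps mill at shift 7.
mill at shift 7 is achievable: polish=shift 3; finish=shift 6; drill=shift 2; turn=shift 5; bore=shift 1; bend=shift 8; mill=shift 7; route=shift 4.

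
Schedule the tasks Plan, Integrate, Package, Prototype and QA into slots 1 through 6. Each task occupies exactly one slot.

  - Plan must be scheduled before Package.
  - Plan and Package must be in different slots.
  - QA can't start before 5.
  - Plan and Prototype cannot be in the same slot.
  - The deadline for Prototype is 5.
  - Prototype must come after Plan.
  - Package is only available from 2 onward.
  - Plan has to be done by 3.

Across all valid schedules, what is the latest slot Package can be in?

Package is available from 2.
Package at 6 is achievable: Prototype in 2; Plan in 1; Integrate in 1; QA in 5; Package in 6.

6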